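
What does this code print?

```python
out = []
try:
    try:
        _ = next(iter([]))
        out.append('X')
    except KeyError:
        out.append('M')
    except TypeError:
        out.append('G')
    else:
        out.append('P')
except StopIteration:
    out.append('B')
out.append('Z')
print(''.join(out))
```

Execution trace: 'B' (outer except StopIteration) → 'Z' (after the try/except). Output: BZ

Answer: BZ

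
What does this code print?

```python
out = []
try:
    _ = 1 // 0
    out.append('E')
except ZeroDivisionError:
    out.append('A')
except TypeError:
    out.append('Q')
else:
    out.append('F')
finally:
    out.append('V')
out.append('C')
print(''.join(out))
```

Execution trace: 'A' (except ZeroDivisionError) → 'V' (finally) → 'C' (after the try/except). Output: AVC

Answer: AVC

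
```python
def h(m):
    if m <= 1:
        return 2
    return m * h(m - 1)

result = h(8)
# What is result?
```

h(8) = 8 * 7 * 6 * 5 * 4 * 3 * 2 * 2 = 80640

Answer: 80640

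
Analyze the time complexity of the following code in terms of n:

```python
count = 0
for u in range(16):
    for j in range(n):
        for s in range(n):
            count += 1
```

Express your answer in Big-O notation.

Each loop level contributes: 1 × n × n. Multiplying the contributions gives O(n^2).

Answer: O(n^2)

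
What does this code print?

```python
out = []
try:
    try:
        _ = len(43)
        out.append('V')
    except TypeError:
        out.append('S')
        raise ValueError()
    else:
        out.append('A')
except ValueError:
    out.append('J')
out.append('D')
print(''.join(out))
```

Execution trace: 'S' (inner except TypeError) → 'J' (outer except ValueError) → 'D' (after the try/except). Output: SJD

Answer: SJD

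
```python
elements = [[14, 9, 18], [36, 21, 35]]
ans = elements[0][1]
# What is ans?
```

Trace:
`elements = [[14, 9, 18], [36, 21, 35]]` → elements = [[14, 9, 18], [36, 21, 35]]
`ans = elements[0][1]` → ans = 9
So ans = 9

Answer: 9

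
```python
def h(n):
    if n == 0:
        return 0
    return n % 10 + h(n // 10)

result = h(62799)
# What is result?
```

Sum of digits of 62799: 9 + 9 + 7 + 2 + 6 = 33

Answer: 33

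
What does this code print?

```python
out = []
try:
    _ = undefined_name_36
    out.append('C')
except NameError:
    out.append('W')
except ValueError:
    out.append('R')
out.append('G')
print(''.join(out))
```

Execution trace: 'W' (except NameError) → 'G' (after the try/except). Output: WG

Answer: WG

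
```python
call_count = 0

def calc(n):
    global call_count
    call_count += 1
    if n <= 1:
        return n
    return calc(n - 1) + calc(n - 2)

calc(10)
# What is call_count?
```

Calls(n) = 1 + Calls(n-1) + Calls(n-2); Calls(0)=Calls(1)=1. For n=10 this gives 177.

Answer: 177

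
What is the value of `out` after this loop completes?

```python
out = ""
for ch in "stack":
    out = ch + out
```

Reverse 'stack'
`out` takes the values: "" → "s" → "ts" → "ats" → "cats" → "kcats"

Answer: "kcats"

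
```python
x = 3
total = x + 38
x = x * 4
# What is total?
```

Trace:
`x = 3` → x = 3
`total = x + 38` → total = 41
`x = x * 4` → x = 12
So total = 41

Answer: 41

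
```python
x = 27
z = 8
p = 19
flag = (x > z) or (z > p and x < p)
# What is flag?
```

Trace:
`x = 27` → x = 27
`z = 8` → z = 8
`p = 19` → p = 19
`flag = (x > z) or (z > p and x < p)` → flag = True
So flag = True

Answer: True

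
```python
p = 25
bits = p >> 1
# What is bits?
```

Trace:
`p = 25` → p = 25
`bits = p >> 1` → bits = 12
So bits = 12

Answer: 12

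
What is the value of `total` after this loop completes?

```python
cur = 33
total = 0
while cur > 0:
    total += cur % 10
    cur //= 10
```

Sum digits of 33
`total` takes the values: 0 → 3 → 6

Answer: 6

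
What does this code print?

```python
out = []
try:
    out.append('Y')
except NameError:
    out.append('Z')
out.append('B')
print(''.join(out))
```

Execution trace: 'Y' (try body, no exception) → 'B' (after the try/except). Output: YB

Answer: YB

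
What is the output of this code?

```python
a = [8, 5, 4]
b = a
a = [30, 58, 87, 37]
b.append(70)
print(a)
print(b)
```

Key concept: rebinding vs mutation: a is rebound to a new list, b still points at the original.
Step by step:
`a = [8, 5, 4]` → a = [8, 5, 4]
`b = a` → b = [8, 5, 4] (same object as a)
`a = [30, 58, 87, 37]` → a = [30, 58, 87, 37]
`b.append(70)` → b = [8, 5, 4, 70]
`print(a)` → prints [30, 58, 87, 37]
`print(b)` → prints [8, 5, 4, 70]

Answer:
[30, 58, 87, 37]
[8, 5, 4, 70]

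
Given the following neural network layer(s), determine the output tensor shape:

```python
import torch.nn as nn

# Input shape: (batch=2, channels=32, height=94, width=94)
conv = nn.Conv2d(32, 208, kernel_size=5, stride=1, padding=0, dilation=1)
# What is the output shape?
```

Input: (2, 32, 94, 94) -> Output: (2, 208, 90, 90)

Answer: (2, 208, 90, 90)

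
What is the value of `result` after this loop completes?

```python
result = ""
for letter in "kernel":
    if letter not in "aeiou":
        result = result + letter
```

Remove vowels from 'kernel'
`result` takes the values: "" → "k" → "kr" → "krn" → "krnl"

Answer: "krnl"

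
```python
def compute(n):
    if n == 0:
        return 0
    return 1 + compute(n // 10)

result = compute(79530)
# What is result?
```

Count of digits of 79530: 5

Answer: 5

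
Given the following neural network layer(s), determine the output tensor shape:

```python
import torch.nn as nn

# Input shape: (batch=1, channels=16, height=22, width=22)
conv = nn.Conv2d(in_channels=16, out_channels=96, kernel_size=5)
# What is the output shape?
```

Input: (1, 16, 22, 22) -> Output: (1, 96, 18, 18)

Answer: (1, 96, 18, 18)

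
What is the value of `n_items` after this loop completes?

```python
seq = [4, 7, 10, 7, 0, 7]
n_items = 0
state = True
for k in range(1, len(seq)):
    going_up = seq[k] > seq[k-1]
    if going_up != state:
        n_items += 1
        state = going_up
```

Count direction changes in [4, 7, 10, 7, 0, 7]
`n_items` takes the values: 0 → 1 → 2

Answer: 2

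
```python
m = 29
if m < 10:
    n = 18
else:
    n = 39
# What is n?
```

Trace:
`m = 29` → m = 29
`if m < 10: ...` → m < 10 is False, take else branch → n = 39
So n = 39

Answer: 39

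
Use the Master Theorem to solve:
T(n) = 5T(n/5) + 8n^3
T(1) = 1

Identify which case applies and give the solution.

a=5, b=5, f(n)=8n^3. log_5(5) = 1. Since c=3 > 1 and the regularity condition holds (5(n/5)^3 = (5/5^3)n^3 with 5/5^3 < 1), Case 3 applies: T(n) = Θ(f(n)) = O(n^3).

Answer: O(n^3) - Case 3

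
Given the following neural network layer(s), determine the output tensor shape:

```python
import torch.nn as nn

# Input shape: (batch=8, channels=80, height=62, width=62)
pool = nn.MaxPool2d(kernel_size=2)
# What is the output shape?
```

Input: (8, 80, 62, 62) -> Output: (8, 80, 31, 31)

Answer: (8, 80, 31, 31)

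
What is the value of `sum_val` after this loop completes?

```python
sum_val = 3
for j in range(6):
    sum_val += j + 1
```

Start at 3, add 1 to 6 = 24
`sum_val` takes the values: 3 → 4 → 6 → 9 → 13 → 18 → 24

Answer: 24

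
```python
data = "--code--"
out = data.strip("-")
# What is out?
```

Trace:
`data = "--code--"` → data = '--code--'
`out = data.strip("-")` → out = 'code'
So out = 'code'

Answer: 'code'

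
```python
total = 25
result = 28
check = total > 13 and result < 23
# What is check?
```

Trace:
`total = 25` → total = 25
`result = 28` → result = 28
`check = total > 13 and result < 23` → check = False
So check = False

Answer: False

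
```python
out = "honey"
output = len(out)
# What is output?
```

Trace:
`out = "honey"` → out = 'honey'
`output = len(out)` → output = 5
So output = 5

Answer: 5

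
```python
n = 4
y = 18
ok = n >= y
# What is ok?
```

Trace:
`n = 4` → n = 4
`y = 18` → y = 18
`ok = n >= y` → ok = False
So ok = False

Answer: False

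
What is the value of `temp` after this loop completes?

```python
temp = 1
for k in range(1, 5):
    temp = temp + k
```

Start at 1, add 1 through 4
`temp` takes the values: 1 → 2 → 4 → 7 → 11

Answer: 11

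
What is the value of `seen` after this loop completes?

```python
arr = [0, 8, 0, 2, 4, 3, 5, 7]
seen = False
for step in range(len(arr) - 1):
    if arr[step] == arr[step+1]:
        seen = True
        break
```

Check consecutive duplicates in [0, 8, 0, 2, 4, 3, 5, 7]
`seen` takes the values: False

Answer: False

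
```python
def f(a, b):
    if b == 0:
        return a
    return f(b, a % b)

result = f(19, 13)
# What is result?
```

f(19, 13) -> f(13, 6) -> f(6, 1) -> f(1, 0) -> 1

Answer: 1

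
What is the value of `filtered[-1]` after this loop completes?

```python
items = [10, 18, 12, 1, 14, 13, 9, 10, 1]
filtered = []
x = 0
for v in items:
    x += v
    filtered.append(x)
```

Cumulative sum ends at 88
`filtered` takes the values: [] → [10] → [10, 28] → [10, 28, 40] → [10, 28, 40, 41] → [10, 28, 40, 41, 55] → [10, 28, 40, 41, 55, 68] → [10, 28, 40, 41, 55, 68, 77] → [10, 28, 40, 41, 55, 68, 77, 87] → [10, 28, 40, 41, 55, 68, 77, 87, 88]
So `filtered[-1]` = 88

Answer: 88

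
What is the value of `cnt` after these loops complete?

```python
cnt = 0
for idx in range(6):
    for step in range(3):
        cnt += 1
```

6 * 3 = 18
`cnt` takes the values: 0 → 1 → 2 → 3 → 4 → 5 → 6 → 7 → 8 → 9 → 10 → 11 → 12 → 13 → 14 → 15 → 16 → 17 → 18

Answer: 18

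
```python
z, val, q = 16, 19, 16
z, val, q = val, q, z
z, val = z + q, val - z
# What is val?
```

Trace:
`z, val, q = 16, 19, 16` → z = 16; val = 19; q = 16
`z, val, q = val, q, z` → z = 19; val = 16; q = 16
`z, val = z + q, val - z` → z = 35; val = -3
So val = -3

Answer: -3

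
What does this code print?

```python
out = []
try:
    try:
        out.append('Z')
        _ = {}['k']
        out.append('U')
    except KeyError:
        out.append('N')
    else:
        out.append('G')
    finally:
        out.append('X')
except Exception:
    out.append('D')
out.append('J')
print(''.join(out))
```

Execution trace: 'Z' (inner try body) → 'N' (inner except KeyError) → 'X' (inner finally) → 'J' (after the try/except). Output: ZNXJ

Answer: ZNXJ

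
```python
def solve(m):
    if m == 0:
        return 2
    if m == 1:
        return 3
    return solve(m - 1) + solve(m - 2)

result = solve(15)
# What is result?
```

Build up from base cases: solve(0)=2, solve(1)=3, solve(2)=5, solve(3)=8, solve(4)=13, solve(5)=21, solve(6)=34, ..., solve(15)=2584

Answer: 2584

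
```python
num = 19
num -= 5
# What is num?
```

Trace:
`num = 19` → num = 19
`num -= 5` → num = 14
So num = 14

Answer: 14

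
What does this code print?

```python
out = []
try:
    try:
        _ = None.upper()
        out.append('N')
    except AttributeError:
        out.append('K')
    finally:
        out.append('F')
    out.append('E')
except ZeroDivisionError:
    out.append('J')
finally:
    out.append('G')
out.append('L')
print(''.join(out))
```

Execution trace: 'K' (inner except AttributeError) → 'F' (inner finally) → 'E' (try body, no exception) → 'G' (finally) → 'L' (after the try/except). Output: KFEGL

Answer: KFEGL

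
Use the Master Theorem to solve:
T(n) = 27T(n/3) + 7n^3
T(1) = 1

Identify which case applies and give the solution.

a=27, b=3, f(n)=7n^3. log_3(27) = 3. Since c=3 = 3, Case 2 applies: T(n) = Θ(n^log_b(a) · log n) = O(n^3 log n).

Answer: O(n^3 log n) - Case 2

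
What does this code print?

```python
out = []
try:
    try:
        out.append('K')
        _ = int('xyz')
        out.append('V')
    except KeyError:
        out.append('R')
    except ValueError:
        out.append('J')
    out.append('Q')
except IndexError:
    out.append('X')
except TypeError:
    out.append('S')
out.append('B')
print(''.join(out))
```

Execution trace: 'K' (inner try body) → 'J' (inner except ValueError) → 'Q' (try body, no exception) → 'B' (after the try/except). Output: KJQB

Answer: KJQB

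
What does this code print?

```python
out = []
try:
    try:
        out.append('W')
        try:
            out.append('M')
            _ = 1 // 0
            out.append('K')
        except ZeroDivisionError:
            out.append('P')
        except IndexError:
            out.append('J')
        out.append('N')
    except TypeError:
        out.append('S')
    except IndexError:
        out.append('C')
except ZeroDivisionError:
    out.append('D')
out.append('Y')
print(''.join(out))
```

Execution trace: 'W' (try body) → 'M' (inner try body) → 'P' (inner except ZeroDivisionError) → 'N' (try body, no exception) → 'Y' (after the try/except). Output: WMPNY

Answer: WMPNY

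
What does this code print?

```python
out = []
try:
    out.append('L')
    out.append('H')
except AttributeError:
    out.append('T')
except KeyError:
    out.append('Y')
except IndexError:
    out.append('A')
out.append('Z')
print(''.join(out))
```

Execution trace: 'L' (try body) → 'H' (try body, no exception) → 'Z' (after the try/except). Output: LHZ

Answer: LHZ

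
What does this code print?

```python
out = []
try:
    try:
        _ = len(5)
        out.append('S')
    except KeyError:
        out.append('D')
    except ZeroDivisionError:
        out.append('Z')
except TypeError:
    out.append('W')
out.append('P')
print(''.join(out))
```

Execution trace: 'W' (outer except TypeError) → 'P' (after the try/except). Output: WP

Answer: WP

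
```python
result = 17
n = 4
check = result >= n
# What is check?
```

Trace:
`result = 17` → result = 17
`n = 4` → n = 4
`check = result >= n` → check = True
So check = True

Answer: True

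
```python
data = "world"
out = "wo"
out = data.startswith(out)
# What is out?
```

Trace:
`data = "world"` → data = 'world'
`out = "wo"` → out = 'wo'
`out = data.startswith(out)` → out = True
So out = True

Answer: True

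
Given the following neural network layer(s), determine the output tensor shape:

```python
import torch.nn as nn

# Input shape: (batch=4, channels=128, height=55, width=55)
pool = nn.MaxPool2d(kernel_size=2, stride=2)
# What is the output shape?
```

Input: (4, 128, 55, 55) -> Output: (4, 128, 27, 27)

Answer: (4, 128, 27, 27)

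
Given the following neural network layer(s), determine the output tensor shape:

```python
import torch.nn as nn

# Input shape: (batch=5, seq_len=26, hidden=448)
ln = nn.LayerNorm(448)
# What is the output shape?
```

Input: (5, 26, 448) -> Output: (5, 26, 448)

Answer: (5, 26, 448)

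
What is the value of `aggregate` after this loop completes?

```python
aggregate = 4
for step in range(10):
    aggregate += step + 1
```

Start at 4, add 1 to 10 = 59
`aggregate` takes the values: 4 → 5 → 7 → 10 → 14 → 19 → 25 → 32 → 40 → 49 → 59

Answer: 59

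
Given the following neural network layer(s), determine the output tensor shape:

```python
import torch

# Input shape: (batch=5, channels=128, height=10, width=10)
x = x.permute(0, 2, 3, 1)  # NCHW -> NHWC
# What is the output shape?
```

Input: (5, 128, 10, 10) -> Output: (5, 10, 10, 128)

Answer: (5, 10, 10, 128)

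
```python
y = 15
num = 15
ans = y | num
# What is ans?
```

Trace:
`y = 15` → y = 15
`num = 15` → num = 15
`ans = y | num` → ans = 15
So ans = 15

Answer: 15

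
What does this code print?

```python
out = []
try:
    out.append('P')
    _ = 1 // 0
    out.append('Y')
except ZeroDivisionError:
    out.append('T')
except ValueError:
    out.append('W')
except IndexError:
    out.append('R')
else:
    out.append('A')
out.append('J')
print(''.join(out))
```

Execution trace: 'P' (try body) → 'T' (except ZeroDivisionError) → 'J' (after the try/except). Output: PTJ

Answer: PTJ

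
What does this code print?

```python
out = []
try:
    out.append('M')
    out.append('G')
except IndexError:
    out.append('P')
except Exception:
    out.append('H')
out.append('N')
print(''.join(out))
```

Execution trace: 'M' (try body) → 'G' (try body, no exception) → 'N' (after the try/except). Output: MGN

Answer: MGN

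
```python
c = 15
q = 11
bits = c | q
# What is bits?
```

Trace:
`c = 15` → c = 15
`q = 11` → q = 11
`bits = c | q` → bits = 15
So bits = 15

Answer: 15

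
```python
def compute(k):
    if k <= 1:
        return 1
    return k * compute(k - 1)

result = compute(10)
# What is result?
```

compute(10) = 10 * 9 * 8 * 7 * 6 * 5 * 4 * 3 * 2 * 1 = 3628800

Answer: 3628800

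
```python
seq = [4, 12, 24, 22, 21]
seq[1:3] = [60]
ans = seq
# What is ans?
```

Trace:
`seq = [4, 12, 24, 22, 21]` → seq = [4, 12, 24, 22, 21]
`seq[1:3] = [60]` → seq = [4, 60, 22, 21]
`ans = seq` → ans = [4, 60, 22, 21]
So ans = [4, 60, 22, 21]

Answer: [4, 60, 22, 21]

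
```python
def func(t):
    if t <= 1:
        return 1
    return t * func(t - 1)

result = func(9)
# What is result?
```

func(9) = 9 * 8 * 7 * 6 * 5 * 4 * 3 * 2 * 1 = 362880

Answer: 362880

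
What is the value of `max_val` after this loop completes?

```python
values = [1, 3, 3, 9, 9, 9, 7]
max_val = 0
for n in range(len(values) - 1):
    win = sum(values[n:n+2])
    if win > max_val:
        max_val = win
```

Max sum of 2-element window in [1, 3, 3, 9, 9, 9, 7]
`max_val` takes the values: 0 → 4 → 6 → 12 → 18

Answer: 18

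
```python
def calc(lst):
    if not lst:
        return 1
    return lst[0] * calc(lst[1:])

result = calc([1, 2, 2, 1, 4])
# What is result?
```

Product over [1, 2, 2, 1, 4] = 1 * 2 * 2 * 1 * 4 = 16

Answer: 16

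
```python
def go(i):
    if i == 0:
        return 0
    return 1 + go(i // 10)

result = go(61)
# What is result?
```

Count of digits of 61: 2

Answer: 2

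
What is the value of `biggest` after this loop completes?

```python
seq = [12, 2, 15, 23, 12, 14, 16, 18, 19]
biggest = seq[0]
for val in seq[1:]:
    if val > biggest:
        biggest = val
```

Maximum of [12, 2, 15, 23, 12, 14, 16, 18, 19]
`biggest` takes the values: 12 → 15 → 23

Answer: 23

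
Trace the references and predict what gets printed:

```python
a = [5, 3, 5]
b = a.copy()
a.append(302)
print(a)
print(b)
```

Key concept: list.copy() creates independent copy.
Step by step:
`a = [5, 3, 5]` → a = [5, 3, 5]
`b = a.copy()` → b = [5, 3, 5]
`a.append(302)` → a = [5, 3, 5, 302]
`print(a)` → prints [5, 3, 5, 302]
`print(b)` → prints [5, 3, 5]

Answer:
[5, 3, 5, 302]
[5, 3, 5]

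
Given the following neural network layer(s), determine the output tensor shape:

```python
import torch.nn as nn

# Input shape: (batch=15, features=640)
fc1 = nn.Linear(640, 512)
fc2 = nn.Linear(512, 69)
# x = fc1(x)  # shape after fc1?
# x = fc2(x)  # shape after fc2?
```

Input: (15, 640) -> after fc1: (15, 512) -> Output: (15, 69)

Answer: (15, 69)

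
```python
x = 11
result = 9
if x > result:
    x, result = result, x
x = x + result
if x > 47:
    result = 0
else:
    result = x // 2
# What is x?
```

Trace:
`x = 11` → x = 11
`result = 9` → result = 9
`if x > result: ...` → x > result is True → x = 9; result = 11
`x = x + result` → x = 20
`if x > 47: ...` → x > 47 is False, take else branch → result = 10
So x = 20

Answer: 20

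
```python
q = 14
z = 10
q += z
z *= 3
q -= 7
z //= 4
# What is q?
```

Trace:
`q = 14` → q = 14
`z = 10` → z = 10
`q += z` → q = 24
`z *= 3` → z = 30
`q -= 7` → q = 17
`z //= 4` → z = 7
So q = 17

Answer: 17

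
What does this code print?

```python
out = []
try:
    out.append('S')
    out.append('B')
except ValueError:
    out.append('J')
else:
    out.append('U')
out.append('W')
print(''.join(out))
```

Execution trace: 'S' (try body) → 'B' (try body, no exception) → 'U' (else) → 'W' (after the try/except). Output: SBUW

Answer: SBUW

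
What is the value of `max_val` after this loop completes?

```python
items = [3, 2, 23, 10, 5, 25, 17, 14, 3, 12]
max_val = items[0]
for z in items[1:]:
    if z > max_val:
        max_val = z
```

Maximum of [3, 2, 23, 10, 5, 25, 17, 14, 3, 12]
`max_val` takes the values: 3 → 23 → 25

Answer: 25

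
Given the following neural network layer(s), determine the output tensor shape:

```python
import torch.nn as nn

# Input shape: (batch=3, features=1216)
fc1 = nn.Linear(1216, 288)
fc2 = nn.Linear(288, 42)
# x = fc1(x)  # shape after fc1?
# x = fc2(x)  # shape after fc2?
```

Input: (3, 1216) -> after fc1: (3, 288) -> Output: (3, 42)

Answer: (3, 42)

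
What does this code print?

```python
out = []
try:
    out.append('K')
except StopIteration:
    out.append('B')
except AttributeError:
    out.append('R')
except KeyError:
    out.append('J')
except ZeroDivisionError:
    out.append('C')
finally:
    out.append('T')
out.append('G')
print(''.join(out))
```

Execution trace: 'K' (try body, no exception) → 'T' (finally) → 'G' (after the try/except). Output: KTG

Answer: KTG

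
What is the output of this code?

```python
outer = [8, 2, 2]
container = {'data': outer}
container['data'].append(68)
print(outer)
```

Key concept: dict holds reference to list.
Step by step:
`outer = [8, 2, 2]` → outer = [8, 2, 2]
`container = {'data': outer}` → container = {'data': [8, 2, 2]}
`container['data'].append(68)` → outer = [8, 2, 2, 68]; container = {'data': [8, 2, 2, 68]}
`print(outer)` → prints [8, 2, 2, 68]

Answer: [8, 2, 2, 68]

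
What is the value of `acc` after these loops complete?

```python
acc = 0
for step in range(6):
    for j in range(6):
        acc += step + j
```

Sum of all step+j for step,j in 6x6
`acc` takes the values: 0 → 1 → 3 → 6 → 10 → 15 → 16 → 18 → 21 → 25 → 30 → 36 → 38 → 41 → 45 → 50 → 56 → 63 → 66 → 70 → 75 → 81 → 88 → 96 → 100 → 105 → 111 → 118 → 126 → 135 → 140 → 146 → 153 → 161 → 170 → 180

Answer: 180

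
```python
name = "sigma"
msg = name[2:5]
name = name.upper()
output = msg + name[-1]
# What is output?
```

Trace:
`name = "sigma"` → name = 'sigma'
`msg = name[2:5]` → msg = 'gma'
`name = name.upper()` → name = 'SIGMA'
`output = msg + name[-1]` → output = 'gmaA'
So output = 'gmaA'

Answer: 'gmaA'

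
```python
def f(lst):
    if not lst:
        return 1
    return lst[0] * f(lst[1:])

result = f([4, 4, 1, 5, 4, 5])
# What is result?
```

Product over [4, 4, 1, 5, 4, 5] = 4 * 4 * 1 * 5 * 4 * 5 = 1600

Answer: 1600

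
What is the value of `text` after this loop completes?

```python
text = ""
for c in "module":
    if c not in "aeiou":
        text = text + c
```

Remove vowels from 'module'
`text` takes the values: "" → "m" → "md" → "mdl"

Answer: "mdl"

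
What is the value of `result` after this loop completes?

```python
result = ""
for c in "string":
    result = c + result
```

Reverse 'string'
`result` takes the values: "" → "s" → "ts" → "rts" → "irts" → "nirts" → "gnirts"

Answer: "gnirts"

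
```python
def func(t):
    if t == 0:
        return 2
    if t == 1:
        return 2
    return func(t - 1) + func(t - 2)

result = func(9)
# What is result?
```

Build up from base cases: func(0)=2, func(1)=2, func(2)=4, func(3)=6, func(4)=10, func(5)=16, func(6)=26, ..., func(9)=110

Answer: 110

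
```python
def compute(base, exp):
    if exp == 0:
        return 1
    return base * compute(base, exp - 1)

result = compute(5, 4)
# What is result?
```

compute(5, 4) = 5 * 5 * 5 * 5 = 625

Answer: 625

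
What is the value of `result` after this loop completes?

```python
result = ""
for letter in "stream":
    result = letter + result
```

Reverse 'stream'
`result` takes the values: "" → "s" → "ts" → "rts" → "erts" → "aerts" → "maerts"

Answer: "maerts"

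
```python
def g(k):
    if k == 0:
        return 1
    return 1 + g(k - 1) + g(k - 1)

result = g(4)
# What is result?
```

g(k) = 1 + 2·g(k-1), g(0)=1. Closed form: (1+1)·2^4 - 1 = 31.

Answer: 31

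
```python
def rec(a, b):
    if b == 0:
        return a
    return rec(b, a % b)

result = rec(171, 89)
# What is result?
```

rec(171, 89) -> rec(89, 82) -> rec(82, 7) -> rec(7, 5) -> rec(5, 2) -> rec(2, 1) -> rec(1, 0) -> 1

Answer: 1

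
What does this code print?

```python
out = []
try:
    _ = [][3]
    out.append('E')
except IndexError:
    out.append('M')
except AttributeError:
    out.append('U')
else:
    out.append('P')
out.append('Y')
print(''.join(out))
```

Execution trace: 'M' (except IndexError) → 'Y' (after the try/except). Output: MY

Answer: MY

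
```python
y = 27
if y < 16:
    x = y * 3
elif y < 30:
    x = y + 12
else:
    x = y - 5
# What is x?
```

Trace:
`y = 27` → y = 27
`if y < 16: ...` → y < 16 is False, y < 30 is True → x = 39
So x = 39

Answer: 39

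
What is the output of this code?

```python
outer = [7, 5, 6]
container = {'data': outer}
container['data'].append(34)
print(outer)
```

Key concept: dict holds reference to list.
Step by step:
`outer = [7, 5, 6]` → outer = [7, 5, 6]
`container = {'data': outer}` → container = {'data': [7, 5, 6]}
`container['data'].append(34)` → outer = [7, 5, 6, 34]; container = {'data': [7, 5, 6, 34]}
`print(outer)` → prints [7, 5, 6, 34]

Answer: [7, 5, 6, 34]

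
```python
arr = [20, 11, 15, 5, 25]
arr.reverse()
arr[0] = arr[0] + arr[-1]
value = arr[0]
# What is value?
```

Trace:
`arr = [20, 11, 15, 5, 25]` → arr = [20, 11, 15, 5, 25]
`arr.reverse()` → arr = [25, 5, 15, 11, 20]
`arr[0] = arr[0] + arr[-1]` → arr = [45, 5, 15, 11, 20]
`value = arr[0]` → value = 45
So value = 45

Answer: 45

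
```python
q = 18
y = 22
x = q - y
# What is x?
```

Trace:
`q = 18` → q = 18
`y = 22` → y = 22
`x = q - y` → x = -4
So x = -4

Answer: -4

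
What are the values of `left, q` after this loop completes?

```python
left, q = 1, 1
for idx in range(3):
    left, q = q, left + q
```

Fibonacci: after 3 iterations
`left, q` takes the values: (1, 1) → (1, 2) → (2, 3) → (3, 5)

Answer: 3, 5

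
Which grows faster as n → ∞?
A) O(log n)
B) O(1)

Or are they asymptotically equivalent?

O(log n) vs O(1): Higher order terms dominate.

Answer: A) O(log n) grows faster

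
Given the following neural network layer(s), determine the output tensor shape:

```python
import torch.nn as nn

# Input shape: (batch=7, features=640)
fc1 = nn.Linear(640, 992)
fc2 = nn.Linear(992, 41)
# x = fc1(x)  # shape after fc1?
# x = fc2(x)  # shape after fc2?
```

Input: (7, 640) -> after fc1: (7, 992) -> Output: (7, 41)

Answer: (7, 41)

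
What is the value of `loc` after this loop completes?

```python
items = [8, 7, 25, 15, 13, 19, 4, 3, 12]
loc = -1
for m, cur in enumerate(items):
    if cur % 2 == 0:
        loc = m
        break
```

First even number index in [8, 7, 25, 15, 13, 19, 4, 3, 12]
`loc` takes the values: -1 → 0

Answer: 0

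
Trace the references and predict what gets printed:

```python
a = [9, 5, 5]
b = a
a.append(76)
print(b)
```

Key concept: basic list aliasing.
Step by step:
`a = [9, 5, 5]` → a = [9, 5, 5]
`b = a` → b = [9, 5, 5] (same object as a)
`a.append(76)` → a = [9, 5, 5, 76] (same object as b); b = [9, 5, 5, 76] (same object as a)
`print(b)` → prints [9, 5, 5, 76]

Answer: [9, 5, 5, 76]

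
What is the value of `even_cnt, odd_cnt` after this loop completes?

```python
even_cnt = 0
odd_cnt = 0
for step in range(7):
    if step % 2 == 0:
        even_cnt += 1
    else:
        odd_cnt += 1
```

Count evens and odds in range(7)
`even_cnt, odd_cnt` takes the values: (0, 0) → (1, 0) → (1, 1) → (2, 1) → (2, 2) → (3, 2) → (3, 3) → (4, 3)

Answer: 4, 3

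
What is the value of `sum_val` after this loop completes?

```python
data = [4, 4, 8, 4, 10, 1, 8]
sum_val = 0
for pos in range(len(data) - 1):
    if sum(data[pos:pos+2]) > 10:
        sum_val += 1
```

Count windows with sum > 10
`sum_val` takes the values: 0 → 1 → 2 → 3 → 4

Answer: 4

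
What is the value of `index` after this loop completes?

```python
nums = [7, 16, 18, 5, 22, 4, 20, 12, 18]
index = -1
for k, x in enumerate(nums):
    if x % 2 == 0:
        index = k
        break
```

First even number index in [7, 16, 18, 5, 22, 4, 20, 12, 18]
`index` takes the values: -1 → 1

Answer: 1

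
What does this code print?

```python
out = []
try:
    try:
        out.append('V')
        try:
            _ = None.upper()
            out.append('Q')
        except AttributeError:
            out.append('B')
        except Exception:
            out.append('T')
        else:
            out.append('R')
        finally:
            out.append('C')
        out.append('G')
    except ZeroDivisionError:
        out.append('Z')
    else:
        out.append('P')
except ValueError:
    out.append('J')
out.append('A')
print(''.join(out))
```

Execution trace: 'V' (try body) → 'B' (inner except AttributeError) → 'C' (inner finally) → 'G' (try body, no exception) → 'P' (else) → 'A' (after the try/except). Output: VBCGPA

Answer: VBCGPA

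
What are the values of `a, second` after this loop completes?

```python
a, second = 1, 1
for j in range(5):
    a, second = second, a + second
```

Fibonacci: after 5 iterations
`a, second` takes the values: (1, 1) → (1, 2) → (2, 3) → (3, 5) → (5, 8) → (8, 13)

Answer: 8, 13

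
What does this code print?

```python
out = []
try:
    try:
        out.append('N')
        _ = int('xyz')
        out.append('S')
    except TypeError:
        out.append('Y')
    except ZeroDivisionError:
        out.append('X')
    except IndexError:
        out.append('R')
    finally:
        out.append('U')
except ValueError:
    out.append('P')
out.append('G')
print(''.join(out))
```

Execution trace: 'N' (try body) → 'U' (finally) → 'P' (outer except ValueError) → 'G' (after the try/except). Output: NUPG

Answer: NUPG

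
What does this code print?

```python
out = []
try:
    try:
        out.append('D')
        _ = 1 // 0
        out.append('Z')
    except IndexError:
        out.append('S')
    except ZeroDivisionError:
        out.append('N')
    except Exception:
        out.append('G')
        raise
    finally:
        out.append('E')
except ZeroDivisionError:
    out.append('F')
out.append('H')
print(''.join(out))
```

Execution trace: 'D' (inner try body) → 'N' (inner except ZeroDivisionError) → 'E' (inner finally) → 'H' (after the try/except). Output: DNEH

Answer: DNEH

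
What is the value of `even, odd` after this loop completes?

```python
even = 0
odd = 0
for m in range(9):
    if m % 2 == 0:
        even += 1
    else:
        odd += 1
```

Count evens and odds in range(9)
`even, odd` takes the values: (0, 0) → (1, 0) → (1, 1) → (2, 1) → (2, 2) → (3, 2) → (3, 3) → (4, 3) → (4, 4) → (5, 4)

Answer: 5, 4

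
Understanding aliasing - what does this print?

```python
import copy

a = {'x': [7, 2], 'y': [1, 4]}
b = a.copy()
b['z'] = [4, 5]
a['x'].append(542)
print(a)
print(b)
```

Key concept: shallow copy of dict with mutable values.
Step by step:
`a = {'x': [7, 2], 'y': [1, 4]}` → a = {'x': [7, 2], 'y': [1, 4]}
`b = a.copy()` → b = {'x': [7, 2], 'y': [1, 4]}
`b['z'] = [4, 5]` → b = {'x': [7, 2], 'y': [1, 4], 'z': [4, 5]}
`a['x'].append(542)` → a = {'x': [7, 2, 542], 'y': [1, 4]}; b = {'x': [7, 2, 542], 'y': [1, 4], 'z': [4, 5]}
`print(a)` → prints {'x': [7, 2, 542], 'y': [1, 4]}
`print(b)` → prints {'x': [7, 2, 542], 'y': [1, 4], 'z': [4, 5]}

Answer:
{'x': [7, 2, 542], 'y': [1, 4]}
{'x': [7, 2, 542], 'y': [1, 4], 'z': [4, 5]}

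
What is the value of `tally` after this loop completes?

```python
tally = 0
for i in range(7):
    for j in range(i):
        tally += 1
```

Triangle number: 0+1+2+...+6
`tally` takes the values: 0 → 1 → 2 → 3 → 4 → 5 → 6 → 7 → 8 → 9 → 10 → 11 → 12 → 13 → 14 → 15 → 16 → 17 → 18 → 19 → 20 → 21

Answer: 21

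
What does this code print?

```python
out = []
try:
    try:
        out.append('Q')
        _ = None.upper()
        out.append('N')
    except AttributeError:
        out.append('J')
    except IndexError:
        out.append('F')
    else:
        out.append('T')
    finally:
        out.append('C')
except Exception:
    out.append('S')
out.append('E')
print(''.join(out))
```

Execution trace: 'Q' (inner try body) → 'J' (inner except AttributeError) → 'C' (inner finally) → 'E' (after the try/except). Output: QJCE

Answer: QJCE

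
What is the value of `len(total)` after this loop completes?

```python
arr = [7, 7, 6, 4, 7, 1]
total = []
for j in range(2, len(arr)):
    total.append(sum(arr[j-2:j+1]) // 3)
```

Number of 3-element averages
`total` takes the values: [] → [6] → [6, 5] → [6, 5, 5] → [6, 5, 5, 4]
So `len(total)` = 4

Answer: 4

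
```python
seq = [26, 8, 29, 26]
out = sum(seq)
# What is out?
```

Trace:
`seq = [26, 8, 29, 26]` → seq = [26, 8, 29, 26]
`out = sum(seq)` → out = 89
So out = 89

Answer: 89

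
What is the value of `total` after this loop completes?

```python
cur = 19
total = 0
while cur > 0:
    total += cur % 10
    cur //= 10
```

Sum digits of 19
`total` takes the values: 0 → 9 → 10

Answer: 10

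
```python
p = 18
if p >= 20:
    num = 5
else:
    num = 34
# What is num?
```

Trace:
`p = 18` → p = 18
`if p >= 20: ...` → p >= 20 is False, take else branch → num = 34
So num = 34

Answer: 34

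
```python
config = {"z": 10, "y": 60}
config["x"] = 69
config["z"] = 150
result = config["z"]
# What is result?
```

Trace:
`config = {"z": 10, "y": 60}` → config = {'z': 10, 'y': 60}
`config["x"] = 69` → config = {'z': 10, 'y': 60, 'x': 69}
`config["z"] = 150` → config = {'z': 150, 'y': 60, 'x': 69}
`result = config["z"]` → result = 150
So result = 150

Answer: 150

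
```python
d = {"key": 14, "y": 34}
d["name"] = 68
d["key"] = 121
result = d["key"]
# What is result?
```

Trace:
`d = {"key": 14, "y": 34}` → d = {'key': 14, 'y': 34}
`d["name"] = 68` → d = {'key': 14, 'y': 34, 'name': 68}
`d["key"] = 121` → d = {'key': 121, 'y': 34, 'name': 68}
`result = d["key"]` → result = 121
So result = 121

Answer: 121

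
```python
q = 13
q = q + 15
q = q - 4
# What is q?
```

Trace:
`q = 13` → q = 13
`q = q + 15` → q = 28
`q = q - 4` → q = 24
So q = 24

Answer: 24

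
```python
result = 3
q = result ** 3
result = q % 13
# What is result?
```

Trace:
`result = 3` → result = 3
`q = result ** 3` → q = 27
`result = q % 13` → result = 1
So result = 1

Answer: 1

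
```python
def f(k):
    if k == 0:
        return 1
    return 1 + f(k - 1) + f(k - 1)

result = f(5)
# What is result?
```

f(k) = 1 + 2·f(k-1), f(0)=1. Closed form: (1+1)·2^5 - 1 = 63.

Answer: 63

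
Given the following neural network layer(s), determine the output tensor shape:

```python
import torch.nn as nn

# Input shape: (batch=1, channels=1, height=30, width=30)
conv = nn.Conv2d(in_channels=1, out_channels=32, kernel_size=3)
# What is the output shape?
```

Input: (1, 1, 30, 30) -> Output: (1, 32, 28, 28)

Answer: (1, 32, 28, 28)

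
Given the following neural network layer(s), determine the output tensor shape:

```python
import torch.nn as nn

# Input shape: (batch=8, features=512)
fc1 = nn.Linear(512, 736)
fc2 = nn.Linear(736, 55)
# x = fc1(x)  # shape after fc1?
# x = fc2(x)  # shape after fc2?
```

Input: (8, 512) -> after fc1: (8, 736) -> Output: (8, 55)

Answer: (8, 55)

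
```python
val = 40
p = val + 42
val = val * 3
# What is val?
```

Trace:
`val = 40` → val = 40
`p = val + 42` → p = 82
`val = val * 3` → val = 120
So val = 120

Answer: 120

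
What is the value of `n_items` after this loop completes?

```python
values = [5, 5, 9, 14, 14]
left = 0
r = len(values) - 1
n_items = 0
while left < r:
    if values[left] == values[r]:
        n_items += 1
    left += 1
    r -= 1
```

Count matching pairs from ends
`n_items` takes the values: 0

Answer: 0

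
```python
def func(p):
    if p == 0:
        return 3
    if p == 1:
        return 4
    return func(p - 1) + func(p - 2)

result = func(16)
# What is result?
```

Build up from base cases: func(0)=3, func(1)=4, func(2)=7, func(3)=11, func(4)=18, func(5)=29, func(6)=47, ..., func(16)=5778

Answer: 5778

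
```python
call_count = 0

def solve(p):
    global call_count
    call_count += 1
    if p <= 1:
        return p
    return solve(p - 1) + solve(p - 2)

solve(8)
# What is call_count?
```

Calls(p) = 1 + Calls(p-1) + Calls(p-2); Calls(0)=Calls(1)=1. For p=8 this gives 67.

Answer: 67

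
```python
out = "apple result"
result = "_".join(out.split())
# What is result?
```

Trace:
`out = "apple result"` → out = 'apple result'
`result = "_".join(out.split())` → result = 'apple_result'
So result = 'apple_result'

Answer: 'apple_result'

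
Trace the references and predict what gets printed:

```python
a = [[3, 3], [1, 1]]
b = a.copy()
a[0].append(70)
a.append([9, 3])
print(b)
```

Key concept: shallow copy with nested lists.
Step by step:
`a = [[3, 3], [1, 1]]` → a = [[3, 3], [1, 1]]
`b = a.copy()` → b = [[3, 3], [1, 1]]
`a[0].append(70)` → a = [[3, 3, 70], [1, 1]]; b = [[3, 3, 70], [1, 1]]
`a.append([9, 3])` → a = [[3, 3, 70], [1, 1], [9, 3]]
`print(b)` → prints [[3, 3, 70], [1, 1]]

Answer: [[3, 3, 70], [1, 1]]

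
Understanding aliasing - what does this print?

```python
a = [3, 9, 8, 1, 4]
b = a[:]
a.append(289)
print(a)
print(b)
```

Key concept: slice [:] creates copy.
Step by step:
`a = [3, 9, 8, 1, 4]` → a = [3, 9, 8, 1, 4]
`b = a[:]` → b = [3, 9, 8, 1, 4]
`a.append(289)` → a = [3, 9, 8, 1, 4, 289]
`print(a)` → prints [3, 9, 8, 1, 4, 289]
`print(b)` → prints [3, 9, 8, 1, 4]

Answer:
[3, 9, 8, 1, 4, 289]
[3, 9, 8, 1, 4]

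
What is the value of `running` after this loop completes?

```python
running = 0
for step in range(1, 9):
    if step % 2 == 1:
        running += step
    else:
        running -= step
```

Add odd, subtract even
`running` takes the values: 0 → 1 → -1 → 2 → -2 → 3 → -3 → 4 → -4

Answer: -4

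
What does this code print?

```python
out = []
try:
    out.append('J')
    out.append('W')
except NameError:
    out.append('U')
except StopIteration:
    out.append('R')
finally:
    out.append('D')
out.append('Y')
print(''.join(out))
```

Execution trace: 'J' (try body) → 'W' (try body, no exception) → 'D' (finally) → 'Y' (after the try/except). Output: JWDY

Answer: JWDY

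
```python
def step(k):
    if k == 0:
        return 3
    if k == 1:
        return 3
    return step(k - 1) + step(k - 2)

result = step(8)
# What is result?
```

Build up from base cases: step(0)=3, step(1)=3, step(2)=6, step(3)=9, step(4)=15, step(5)=24, step(6)=39, ..., step(8)=102

Answer: 102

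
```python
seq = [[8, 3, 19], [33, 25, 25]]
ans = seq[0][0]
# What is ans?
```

Trace:
`seq = [[8, 3, 19], [33, 25, 25]]` → seq = [[8, 3, 19], [33, 25, 25]]
`ans = seq[0][0]` → ans = 8
So ans = 8

Answer: 8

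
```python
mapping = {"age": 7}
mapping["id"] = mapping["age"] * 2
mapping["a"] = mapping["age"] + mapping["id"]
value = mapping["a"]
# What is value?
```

Trace:
`mapping = {"age": 7}` → mapping = {'age': 7}
`mapping["id"] = mapping["age"] * 2` → mapping = {'age': 7, 'id': 14}
`mapping["a"] = mapping["age"] + mapping["id"]` → mapping = {'age': 7, 'id': 14, 'a': 21}
`value = mapping["a"]` → value = 21
So value = 21

Answer: 21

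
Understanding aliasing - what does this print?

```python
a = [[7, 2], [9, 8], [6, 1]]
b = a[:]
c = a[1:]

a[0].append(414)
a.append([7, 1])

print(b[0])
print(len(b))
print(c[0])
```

Key concept: slice with nested mutation.
Step by step:
`a = [[7, 2], [9, 8], [6, 1]]` → a = [[7, 2], [9, 8], [6, 1]]
`b = a[:]` → b = [[7, 2], [9, 8], [6, 1]]
`c = a[1:]` → c = [[9, 8], [6, 1]]
`a[0].append(414)` → a = [[7, 2, 414], [9, 8], [6, 1]]; b = [[7, 2, 414], [9, 8], [6, 1]]
`a.append([7, 1])` → a = [[7, 2, 414], [9, 8], [6, 1], [7, 1]]
`print(b[0])` → prints [7, 2, 414]
`print(len(b))` → prints 3
`print(c[0])` → prints [9, 8]

Answer:
[7, 2, 414]
3
[9, 8]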